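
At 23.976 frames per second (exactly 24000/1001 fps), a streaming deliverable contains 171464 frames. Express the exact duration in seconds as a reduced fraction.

Running time = 171464 ÷ (24000/1001) = 171464 × 1001/24000 = 21454433/3000 s.

21454433/3000 seconds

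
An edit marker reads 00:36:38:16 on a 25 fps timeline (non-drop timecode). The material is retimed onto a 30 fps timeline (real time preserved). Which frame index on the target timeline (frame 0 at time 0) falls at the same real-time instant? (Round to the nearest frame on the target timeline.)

Source frame index: (0×3600 + 36×60 + 38) × 25 + 16 = 54966.
Real time: 54966 / (25) = 54966/25 s.
Target frame: (54966/25) × (30) = 329796/5 ≈ 65959.200 → 65959.

frame 65959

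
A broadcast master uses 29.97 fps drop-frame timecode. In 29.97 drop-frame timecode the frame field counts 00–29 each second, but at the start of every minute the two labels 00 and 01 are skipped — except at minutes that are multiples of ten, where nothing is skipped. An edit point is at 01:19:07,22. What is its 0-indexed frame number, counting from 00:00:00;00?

Complete 10-minute blocks: 7, each 17982 frames → 125874.
Remaining 9 whole minutes in the current block: 1800 + 8 × 1798 = 16184 frames.
Within the current minute: 7 × 30 + 22 − 2 = 230 (labels ;00/;01 skipped at this minute). Total = 125874 + 16184 + 230 = 142288.

142288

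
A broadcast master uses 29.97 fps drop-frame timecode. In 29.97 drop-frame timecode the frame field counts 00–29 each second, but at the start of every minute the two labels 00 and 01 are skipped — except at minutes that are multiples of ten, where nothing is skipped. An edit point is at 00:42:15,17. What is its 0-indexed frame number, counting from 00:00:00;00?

75991

As if non-drop at 30 labels/s: (0 × 3600 + 42 × 60 + 15) × 30 + 17 = 76067.
Minute boundaries passed: 42; those not divisible by 10: 42 − 4 = 38; dropped labels = 2 × 38 = 76.
Actual frame index = 76067 − 76 = 75991.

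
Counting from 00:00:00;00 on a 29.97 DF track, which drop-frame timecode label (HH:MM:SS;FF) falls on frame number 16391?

Ten DF minutes hold 17982 frames, so frame 16391 lies in block 0 (frames 0–17981) with 16391 frames into that block.
The block's first minute is 1800 frames and the rest 1798 each; 16391 frames reaches minute 9, so 0 × 18 + 9 × 2 = 18 labels have been skipped so far.
Adding those back, label number 16391 + 18 = 16409 at 30 labels/s is 546 s + 29 f = 0 h 9 min 6 s frame 29, i.e. 00:09:06;29.

00:09:06;29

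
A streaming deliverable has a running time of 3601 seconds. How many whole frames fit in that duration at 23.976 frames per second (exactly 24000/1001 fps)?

Frames = 3601 × 24000/1001 = 6648000/77 ≈ 86337.6623.
Complete frames: 86337.

86337 frames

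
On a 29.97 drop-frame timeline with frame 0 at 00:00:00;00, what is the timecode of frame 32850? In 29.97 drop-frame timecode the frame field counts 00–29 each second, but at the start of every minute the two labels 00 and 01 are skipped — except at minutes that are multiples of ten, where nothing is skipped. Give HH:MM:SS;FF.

Each 10-minute DF block holds 10 × 60 × 30 − 9 × 2 = 17982 frames. 32850 ÷ 17982 → 1 full block, remainder 14868.
Within the partial block the first minute is 1800 frames and each further minute 1798, so 8 further minute boundaries passed. Total skipped labels = 18 × 1 + 2 × 8 = 34.
Non-drop label index = 32850 + 34 = 32884; at 30 labels/s that is 00:18:16:04, i.e. DF 00:18:16;04.

00:18:16;04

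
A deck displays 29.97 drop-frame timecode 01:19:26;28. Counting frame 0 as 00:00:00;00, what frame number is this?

Complete 10-minute blocks: 7, each 17982 frames → 125874.
Remaining 9 whole minutes in the current block: 1800 + 8 × 1798 = 16184 frames.
Within the current minute: 26 × 30 + 28 − 2 = 806 (labels ;00/;01 skipped at this minute). Total = 125874 + 16184 + 806 = 142864.

142864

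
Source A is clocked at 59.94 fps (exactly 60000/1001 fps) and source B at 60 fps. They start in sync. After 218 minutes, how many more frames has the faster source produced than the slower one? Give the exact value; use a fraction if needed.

218 min = 13080 s.
A emits 60000/1001 × 13080 = 784800000/1001 frames; B emits 60 × 13080 = 784800.
Difference = 784800/1001 frames (≈ 784.0160); B is ahead of A.

784800/1001 frames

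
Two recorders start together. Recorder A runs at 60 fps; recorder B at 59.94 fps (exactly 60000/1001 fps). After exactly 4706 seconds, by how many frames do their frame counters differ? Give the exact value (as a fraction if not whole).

A emits 60 × 4706 = 282360 frames; B emits 60000/1001 × 4706 = 21720000/77.
Difference = 21720/77 frames (≈ 282.0779); B is behind A.

21720/77 frames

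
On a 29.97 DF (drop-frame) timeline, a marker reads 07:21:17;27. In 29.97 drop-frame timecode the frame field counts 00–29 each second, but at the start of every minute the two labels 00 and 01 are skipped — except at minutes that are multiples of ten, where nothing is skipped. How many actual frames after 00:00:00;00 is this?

Complete 10-minute blocks: 44, each 17982 frames → 791208.
Remaining 1 whole minute in the current block: 1800 + 0 × 1798 = 1800 frames.
Within the current minute: 17 × 30 + 27 − 2 = 535 (labels ;00/;01 skipped at this minute). Total = 791208 + 1800 + 535 = 793543.

793543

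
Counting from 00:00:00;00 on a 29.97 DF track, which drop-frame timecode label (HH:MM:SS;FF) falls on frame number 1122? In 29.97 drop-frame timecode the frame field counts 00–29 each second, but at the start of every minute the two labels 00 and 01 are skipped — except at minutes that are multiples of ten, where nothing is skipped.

00:00:37;12

Each 10-minute DF block holds 10 × 60 × 30 − 9 × 2 = 17982 frames. 1122 ÷ 17982 → 0 full blocks, remainder 1122.
Within the partial block the first minute is 1800 frames and each further minute 1798, so 0 further minute boundaries passed. Total skipped labels = 18 × 0 + 2 × 0 = 0.
Non-drop label index = 1122 + 0 = 1122; at 30 labels/s that is 00:00:37:12, i.e. DF 00:00:37;12.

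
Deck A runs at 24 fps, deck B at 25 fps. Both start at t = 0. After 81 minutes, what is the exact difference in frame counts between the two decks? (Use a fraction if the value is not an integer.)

81 min = 4860 s.
A emits 24 × 4860 = 116640 frames; B emits 25 × 4860 = 121500.
Difference = 4860 frames; B is ahead of A.

4860 frames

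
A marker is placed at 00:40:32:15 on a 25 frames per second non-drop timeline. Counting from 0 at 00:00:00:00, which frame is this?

frame 60815

Total seconds to the label: (0 × 3600 + 40 × 60 + 32) = 2432.
Frame index = 2432 × 25 + 15 = 60815.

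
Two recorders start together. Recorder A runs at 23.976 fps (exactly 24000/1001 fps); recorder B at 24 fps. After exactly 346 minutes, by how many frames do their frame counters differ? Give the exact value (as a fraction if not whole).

498240/1001 frames

346 min = 20760 s.
A emits 24000/1001 × 20760 = 498240000/1001 frames; B emits 24 × 20760 = 498240.
Difference = 498240/1001 frames (≈ 497.7423); B is ahead of A.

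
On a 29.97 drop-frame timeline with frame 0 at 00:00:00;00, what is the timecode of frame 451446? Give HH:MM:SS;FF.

04:11:03;08

Ten DF minutes hold 17982 frames, so frame 451446 lies in block 25 (frames 449550–467531) with 1896 frames into that block.
The block's first minute is 1800 frames and the rest 1798 each; 1896 frames reaches minute 1, so 25 × 18 + 1 × 2 = 452 labels have been skipped so far.
Adding those back, label number 451446 + 452 = 451898 at 30 labels/s is 15063 s + 8 f = 4 h 11 min 3 s frame 8, i.e. 04:11:03;08.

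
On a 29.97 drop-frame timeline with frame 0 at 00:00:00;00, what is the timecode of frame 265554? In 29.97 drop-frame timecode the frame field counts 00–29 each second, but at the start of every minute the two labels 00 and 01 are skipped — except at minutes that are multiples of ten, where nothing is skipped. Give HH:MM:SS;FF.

02:27:40;20

Ten DF minutes hold 17982 frames, so frame 265554 lies in block 14 (frames 251748–269729) with 13806 frames into that block.
The block's first minute is 1800 frames and the rest 1798 each; 13806 frames reaches minute 7, so 14 × 18 + 7 × 2 = 266 labels have been skipped so far.
Adding those back, label number 265554 + 266 = 265820 at 30 labels/s is 8860 s + 20 f = 2 h 27 min 40 s frame 20, i.e. 02:27:40;20.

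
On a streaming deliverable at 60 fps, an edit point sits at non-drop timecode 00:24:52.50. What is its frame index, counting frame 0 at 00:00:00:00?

Total seconds to the label: (0 × 3600 + 24 × 60 + 52) = 1492.
Frame index = 1492 × 60 + 50 = 89570.

frame 89570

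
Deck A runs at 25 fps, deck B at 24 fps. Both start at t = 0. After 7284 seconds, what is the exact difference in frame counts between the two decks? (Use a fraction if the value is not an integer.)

7284 frames

A emits 25 × 7284 = 182100 frames; B emits 24 × 7284 = 174816.
Difference = 7284 frames; B is behind A.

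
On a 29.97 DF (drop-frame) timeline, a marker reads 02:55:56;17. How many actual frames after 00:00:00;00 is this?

Complete 10-minute blocks: 17, each 17982 frames → 305694.
Remaining 5 whole minutes in the current block: 1800 + 4 × 1798 = 8992 frames.
Within the current minute: 56 × 30 + 17 − 2 = 1695 (labels ;00/;01 skipped at this minute). Total = 305694 + 8992 + 1695 = 316381.

316381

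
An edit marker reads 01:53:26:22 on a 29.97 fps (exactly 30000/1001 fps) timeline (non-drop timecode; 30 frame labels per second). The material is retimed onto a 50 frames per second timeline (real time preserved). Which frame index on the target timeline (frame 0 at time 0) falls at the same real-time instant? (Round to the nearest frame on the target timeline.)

frame 340677

Source frame index: (1×3600 + 53×60 + 26) × 30 + 22 = 204202.
Real time: 204202 / (30000/1001) = 102203101/15000 s.
Target frame: (102203101/15000) × (50) = 102203101/300 ≈ 340677.003 → 340677.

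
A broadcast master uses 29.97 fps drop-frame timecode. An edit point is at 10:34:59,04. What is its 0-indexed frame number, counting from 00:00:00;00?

1141832

Complete 10-minute blocks: 63, each 17982 frames → 1132866.
Remaining 4 whole minutes in the current block: 1800 + 3 × 1798 = 7194 frames.
Within the current minute: 59 × 30 + 4 − 2 = 1772 (labels ;00/;01 skipped at this minute). Total = 1132866 + 7194 + 1772 = 1141832.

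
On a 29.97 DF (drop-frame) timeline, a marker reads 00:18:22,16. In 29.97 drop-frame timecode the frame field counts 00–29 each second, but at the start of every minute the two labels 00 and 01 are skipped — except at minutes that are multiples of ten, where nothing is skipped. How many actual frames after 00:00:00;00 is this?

33042

As if non-drop at 30 labels/s: (0 × 3600 + 18 × 60 + 22) × 30 + 16 = 33076.
Minute boundaries passed: 18; those not divisible by 10: 18 − 1 = 17; dropped labels = 2 × 17 = 34.
Actual frame index = 33076 − 34 = 33042.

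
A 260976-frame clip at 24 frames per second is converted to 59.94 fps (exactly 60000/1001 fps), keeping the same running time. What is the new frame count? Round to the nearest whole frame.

651788 frames

Frames at target rate = 260976 × (60000/1001) / (24) = 652440000/1001 ≈ 651788.212.
Nearest whole frame: 651788.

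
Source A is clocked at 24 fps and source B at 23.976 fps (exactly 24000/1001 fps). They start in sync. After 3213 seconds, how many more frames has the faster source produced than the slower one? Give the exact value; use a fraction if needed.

11016/143 frames

A emits 24 × 3213 = 77112 frames; B emits 24000/1001 × 3213 = 11016000/143.
Difference = 11016/143 frames (≈ 77.0350); B is behind A.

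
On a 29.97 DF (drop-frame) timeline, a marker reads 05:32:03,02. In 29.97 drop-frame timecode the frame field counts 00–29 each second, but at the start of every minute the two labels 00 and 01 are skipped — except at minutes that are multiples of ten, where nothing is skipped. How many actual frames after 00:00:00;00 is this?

597094

Complete 10-minute blocks: 33, each 17982 frames → 593406.
Remaining 2 whole minutes in the current block: 1800 + 1 × 1798 = 3598 frames.
Within the current minute: 3 × 30 + 2 − 2 = 90 (labels ;00/;01 skipped at this minute). Total = 593406 + 3598 + 90 = 597094.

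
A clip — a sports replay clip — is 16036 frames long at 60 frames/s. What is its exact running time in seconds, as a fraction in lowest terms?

Running time = 16036 ÷ (60) = 16036 × 1/60 = 4009/15 s.

4009/15 seconds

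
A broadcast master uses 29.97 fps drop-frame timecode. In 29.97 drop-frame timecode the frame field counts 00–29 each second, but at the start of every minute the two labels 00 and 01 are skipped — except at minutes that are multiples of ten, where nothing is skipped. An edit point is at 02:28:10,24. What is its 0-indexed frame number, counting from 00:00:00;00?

266456

As if non-drop at 30 labels/s: (2 × 3600 + 28 × 60 + 10) × 30 + 24 = 266724.
Minute boundaries passed: 148; those not divisible by 10: 148 − 14 = 134; dropped labels = 2 × 134 = 268.
Actual frame index = 266724 − 268 = 266456.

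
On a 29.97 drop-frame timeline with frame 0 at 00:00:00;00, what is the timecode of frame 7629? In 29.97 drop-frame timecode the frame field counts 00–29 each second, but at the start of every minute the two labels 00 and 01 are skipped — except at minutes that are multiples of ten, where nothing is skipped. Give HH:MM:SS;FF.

Ten DF minutes hold 17982 frames, so frame 7629 lies in block 0 (frames 0–17981) with 7629 frames into that block.
The block's first minute is 1800 frames and the rest 1798 each; 7629 frames reaches minute 4, so 0 × 18 + 4 × 2 = 8 labels have been skipped so far.
Adding those back, label number 7629 + 8 = 7637 at 30 labels/s is 254 s + 17 f = 0 h 4 min 14 s frame 17, i.e. 00:04:14;17.

00:04:14;17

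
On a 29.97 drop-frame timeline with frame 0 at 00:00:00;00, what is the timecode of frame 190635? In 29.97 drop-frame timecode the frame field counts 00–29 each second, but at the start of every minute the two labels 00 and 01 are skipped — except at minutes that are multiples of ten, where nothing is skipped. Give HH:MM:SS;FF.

01:46:00;27

Ten DF minutes hold 17982 frames, so frame 190635 lies in block 10 (frames 179820–197801) with 10815 frames into that block.
The block's first minute is 1800 frames and the rest 1798 each; 10815 frames reaches minute 6, so 10 × 18 + 6 × 2 = 192 labels have been skipped so far.
Adding those back, label number 190635 + 192 = 190827 at 30 labels/s is 6360 s + 27 f = 1 h 46 min 0 s frame 27, i.e. 01:46:00;27.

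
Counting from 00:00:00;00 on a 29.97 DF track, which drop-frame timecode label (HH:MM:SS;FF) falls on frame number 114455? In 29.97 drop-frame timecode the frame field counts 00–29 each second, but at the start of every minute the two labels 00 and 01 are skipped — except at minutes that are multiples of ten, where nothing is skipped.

01:03:38;29

Each 10-minute DF block holds 10 × 60 × 30 − 9 × 2 = 17982 frames. 114455 ÷ 17982 → 6 full blocks, remainder 6563.
Within the partial block the first minute is 1800 frames and each further minute 1798, so 3 further minute boundaries passed. Total skipped labels = 18 × 6 + 2 × 3 = 114.
Non-drop label index = 114455 + 114 = 114569; at 30 labels/s that is 01:03:38:29, i.e. DF 01:03:38;29.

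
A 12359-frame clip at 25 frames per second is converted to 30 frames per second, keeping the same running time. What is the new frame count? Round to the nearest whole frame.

Frames at target rate = 12359 × (30) / (25) = 74154/5 ≈ 14830.800.
Nearest whole frame: 14831.

14831 frames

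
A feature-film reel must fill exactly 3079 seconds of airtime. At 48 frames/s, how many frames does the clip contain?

Frames = 3079 × 48 = 147792.

147792 frames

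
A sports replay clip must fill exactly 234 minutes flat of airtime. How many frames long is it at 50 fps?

234 min = 14040 s.
Frames = 14040 × 50 = 702000.

702000 frames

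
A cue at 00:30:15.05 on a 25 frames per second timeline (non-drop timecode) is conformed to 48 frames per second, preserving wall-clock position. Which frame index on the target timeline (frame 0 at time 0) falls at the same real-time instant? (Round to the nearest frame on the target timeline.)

Source frame index: (0×3600 + 30×60 + 15) × 25 + 5 = 45380.
Real time: 45380 / (25) = 9076/5 s.
Target frame: (9076/5) × (48) = 435648/5 ≈ 87129.600 → 87130.

frame 87130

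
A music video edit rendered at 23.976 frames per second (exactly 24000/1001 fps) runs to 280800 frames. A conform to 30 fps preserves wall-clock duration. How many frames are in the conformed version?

Target frames = source frames × (target rate / source rate) = 280800 × (30)/(24000/1001) = 280800 × 1001/800 = 351351.

351351 frames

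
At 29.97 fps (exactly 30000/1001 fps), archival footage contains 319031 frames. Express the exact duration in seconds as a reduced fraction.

Running time = 319031 ÷ (30000/1001) = 319031 × 1001/30000 = 319350031/30000 s.

319350031/30000 seconds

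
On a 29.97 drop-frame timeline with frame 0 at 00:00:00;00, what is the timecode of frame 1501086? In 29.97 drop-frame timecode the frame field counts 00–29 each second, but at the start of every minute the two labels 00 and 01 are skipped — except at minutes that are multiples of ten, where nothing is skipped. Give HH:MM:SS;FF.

13:54:46;08

Ten DF minutes hold 17982 frames, so frame 1501086 lies in block 83 (frames 1492506–1510487) with 8580 frames into that block.
The block's first minute is 1800 frames and the rest 1798 each; 8580 frames reaches minute 4, so 83 × 18 + 4 × 2 = 1502 labels have been skipped so far.
Adding those back, label number 1501086 + 1502 = 1502588 at 30 labels/s is 50086 s + 8 f = 13 h 54 min 46 s frame 8, i.e. 13:54:46;08.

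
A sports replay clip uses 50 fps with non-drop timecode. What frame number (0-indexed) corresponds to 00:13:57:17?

frame 41867

Total seconds to the label: (0 × 3600 + 13 × 60 + 57) = 837.
Frame index = 837 × 50 + 17 = 41867.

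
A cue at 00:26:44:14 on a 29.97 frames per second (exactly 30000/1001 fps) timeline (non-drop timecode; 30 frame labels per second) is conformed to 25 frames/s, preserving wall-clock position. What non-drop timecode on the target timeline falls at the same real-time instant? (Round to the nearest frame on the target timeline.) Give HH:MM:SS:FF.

00:26:46:02

Source frame index: (0×3600 + 26×60 + 44) × 30 + 14 = 48134.
Real time: 48134 / (30000/1001) = 24091067/15000 s.
Target frame: (24091067/15000) × (25) = 24091067/600 ≈ 40151.778 → 40152.
At 25 labels/s: frame 40152 → 00:26:46:02.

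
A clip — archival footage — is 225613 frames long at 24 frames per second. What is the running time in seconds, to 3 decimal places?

Running time = 225613 × 1/24 = 225613/24 s ≈ 9400.542 s.

9400.542 seconds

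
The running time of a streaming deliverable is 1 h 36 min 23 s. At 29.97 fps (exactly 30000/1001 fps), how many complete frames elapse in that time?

1 h 36 min 23 s = 5783 s.
Frames = 5783 × 30000/1001 = 173490000/1001 ≈ 173316.6833.
Complete frames: 173316.

173316 frames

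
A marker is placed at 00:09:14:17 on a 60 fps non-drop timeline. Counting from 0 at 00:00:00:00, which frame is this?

Total seconds to the label: (0 × 3600 + 9 × 60 + 14) = 554.
Frame index = 554 × 60 + 17 = 33257.

frame 33257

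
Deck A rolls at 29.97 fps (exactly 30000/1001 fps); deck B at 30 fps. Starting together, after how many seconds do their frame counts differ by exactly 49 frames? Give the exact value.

49049/30 seconds

The gap grows by |30 − 30000/1001| = 30/1001 frames per second.
Time for a 49-frame gap: 49 ÷ (30/1001) = 49049/30 s.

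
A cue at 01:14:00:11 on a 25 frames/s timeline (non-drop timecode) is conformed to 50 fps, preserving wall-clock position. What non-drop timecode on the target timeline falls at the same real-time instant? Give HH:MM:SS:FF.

01:14:00:22

Source frame index: (1×3600 + 14×60 + 0) × 25 + 11 = 111011.
Real time: 111011 / (25) = 111011/25 s.
Target frame: (111011/25) × (50) = 222022.
At 50 labels/s: frame 222022 → 01:14:00:22.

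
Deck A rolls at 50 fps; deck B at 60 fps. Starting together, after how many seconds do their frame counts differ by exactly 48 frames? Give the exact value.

The gap grows by |60 − 50| = 10 frames per second.
Time for a 48-frame gap: 48 ÷ (10) = 4.8 s.

4.8 seconds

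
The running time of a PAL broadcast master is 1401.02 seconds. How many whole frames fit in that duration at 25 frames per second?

35025 frames

Frames = 1401.02 × 25 = 70051/2 ≈ 35025.5000.
Complete frames: 35025.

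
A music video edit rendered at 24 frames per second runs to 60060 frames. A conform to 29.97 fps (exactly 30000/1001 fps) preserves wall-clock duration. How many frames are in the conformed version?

Target frames = source frames × (target rate / source rate) = 60060 × (30000/1001)/(24) = 60060 × 1250/1001 = 75000.

75000 frames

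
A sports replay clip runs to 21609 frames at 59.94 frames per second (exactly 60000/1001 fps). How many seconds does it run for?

360.51015 seconds

Running time = 21609 / (60000/1001) = 360.51015 s.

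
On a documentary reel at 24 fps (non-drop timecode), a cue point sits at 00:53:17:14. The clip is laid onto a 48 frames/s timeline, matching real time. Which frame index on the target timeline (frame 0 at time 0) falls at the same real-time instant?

Source frame index: (0×3600 + 53×60 + 17) × 24 + 14 = 76742.
Real time: 76742 / (24) = 38371/12 s.
Target frame: (38371/12) × (48) = 153484.

frame 153484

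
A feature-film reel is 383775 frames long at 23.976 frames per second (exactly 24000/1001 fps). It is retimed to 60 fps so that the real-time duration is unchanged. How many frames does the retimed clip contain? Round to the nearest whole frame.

960397 frames

Frames at target rate = 383775 × (60) / (24000/1001) = 15366351/16 ≈ 960396.938.
Nearest whole frame: 960397.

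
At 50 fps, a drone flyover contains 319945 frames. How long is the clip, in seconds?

6398.9 seconds

Running time = 319945 / (50) = 6398.9 s.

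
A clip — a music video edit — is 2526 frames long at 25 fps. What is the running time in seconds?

Running time = 2526 / (25) = 101.04 s.

101.04 seconds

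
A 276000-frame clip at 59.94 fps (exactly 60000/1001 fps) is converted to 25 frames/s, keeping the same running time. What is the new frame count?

Target frames = source frames × (target rate / source rate) = 276000 × (25)/(60000/1001) = 276000 × 1001/2400 = 115115.

115115 frames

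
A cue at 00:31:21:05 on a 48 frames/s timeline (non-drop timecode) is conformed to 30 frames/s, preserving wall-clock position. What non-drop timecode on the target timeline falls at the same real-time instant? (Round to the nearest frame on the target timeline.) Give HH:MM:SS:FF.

00:31:21:03

Source frame index: (0×3600 + 31×60 + 21) × 48 + 5 = 90293.
Real time: 90293 / (48) = 90293/48 s.
Target frame: (90293/48) × (30) = 451465/8 ≈ 56433.125 → 56433.
At 30 labels/s: frame 56433 → 00:31:21:03.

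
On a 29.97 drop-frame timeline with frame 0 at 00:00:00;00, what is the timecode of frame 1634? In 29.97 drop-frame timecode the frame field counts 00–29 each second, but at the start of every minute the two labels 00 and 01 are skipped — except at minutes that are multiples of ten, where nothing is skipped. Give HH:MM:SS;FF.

Each 10-minute DF block holds 10 × 60 × 30 − 9 × 2 = 17982 frames. 1634 ÷ 17982 → 0 full blocks, remainder 1634.
Within the partial block the first minute is 1800 frames and each further minute 1798, so 0 further minute boundaries passed. Total skipped labels = 18 × 0 + 2 × 0 = 0.
Non-drop label index = 1634 + 0 = 1634; at 30 labels/s that is 00:00:54:14, i.e. DF 00:00:54;14.

00:00:54;14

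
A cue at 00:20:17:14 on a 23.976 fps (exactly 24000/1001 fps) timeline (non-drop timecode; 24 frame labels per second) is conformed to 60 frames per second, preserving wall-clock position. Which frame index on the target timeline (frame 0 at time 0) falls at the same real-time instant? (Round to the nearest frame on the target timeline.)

Source frame index: (0×3600 + 20×60 + 17) × 24 + 14 = 29222.
Real time: 29222 / (24000/1001) = 14625611/12000 s.
Target frame: (14625611/12000) × (60) = 14625611/200 ≈ 73128.055 → 73128.

frame 73128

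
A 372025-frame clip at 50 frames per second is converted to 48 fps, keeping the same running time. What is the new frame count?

357144 frames

Target frames = source frames × (target rate / source rate) = 372025 × (48)/(50) = 372025 × 24/25 = 357144.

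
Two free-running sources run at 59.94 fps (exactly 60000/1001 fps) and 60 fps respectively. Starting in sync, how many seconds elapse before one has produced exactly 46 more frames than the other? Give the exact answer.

23023/30 seconds

The gap grows by |60 − 60000/1001| = 60/1001 frames per second.
Time for a 46-frame gap: 46 ÷ (60/1001) = 23023/30 s.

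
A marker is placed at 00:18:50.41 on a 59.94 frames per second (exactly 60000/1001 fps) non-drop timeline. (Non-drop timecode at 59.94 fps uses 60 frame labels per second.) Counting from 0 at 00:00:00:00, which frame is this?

Total seconds to the label: (0 × 3600 + 18 × 60 + 50) = 1130.
Frame index = 1130 × 60 + 41 = 67841.

67841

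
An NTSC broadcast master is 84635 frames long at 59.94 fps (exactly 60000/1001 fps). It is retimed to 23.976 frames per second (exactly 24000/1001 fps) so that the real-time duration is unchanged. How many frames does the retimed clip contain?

33854 frames

Target frames = source frames × (target rate / source rate) = 84635 × (24000/1001)/(60000/1001) = 84635 × 2/5 = 33854.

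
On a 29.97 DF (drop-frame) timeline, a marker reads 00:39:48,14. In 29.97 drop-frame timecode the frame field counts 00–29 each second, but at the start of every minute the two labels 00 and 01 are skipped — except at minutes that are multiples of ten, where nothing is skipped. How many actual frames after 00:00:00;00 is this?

71582

As if non-drop at 30 labels/s: (0 × 3600 + 39 × 60 + 48) × 30 + 14 = 71654.
Minute boundaries passed: 39; those not divisible by 10: 39 − 3 = 36; dropped labels = 2 × 36 = 72.
Actual frame index = 71654 − 72 = 71582.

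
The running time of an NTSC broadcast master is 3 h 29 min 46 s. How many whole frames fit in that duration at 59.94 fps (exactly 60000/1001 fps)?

3 h 29 min 46 s = 12586 s.
Frames = 12586 × 60000/1001 = 107880000/143 ≈ 754405.5944.
Complete frames: 754405.

754405 frames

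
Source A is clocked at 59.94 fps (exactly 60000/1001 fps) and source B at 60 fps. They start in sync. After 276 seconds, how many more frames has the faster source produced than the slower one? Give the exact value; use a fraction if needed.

16560/1001 frames

A emits 60000/1001 × 276 = 16560000/1001 frames; B emits 60 × 276 = 16560.
Difference = 16560/1001 frames (≈ 16.5435); B is ahead of A.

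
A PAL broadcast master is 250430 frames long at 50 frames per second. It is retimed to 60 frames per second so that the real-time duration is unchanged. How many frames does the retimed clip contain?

300516 frames

Target frames = source frames × (target rate / source rate) = 250430 × (60)/(50) = 250430 × 6/5 = 300516.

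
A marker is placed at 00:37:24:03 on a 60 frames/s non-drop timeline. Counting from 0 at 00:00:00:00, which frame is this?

Total seconds to the label: (0 × 3600 + 37 × 60 + 24) = 2244.
Frame index = 2244 × 60 + 3 = 134643.

frame 134643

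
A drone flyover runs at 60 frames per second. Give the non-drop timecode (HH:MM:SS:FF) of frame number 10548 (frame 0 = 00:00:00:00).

10548 ÷ 60 = 175 full seconds, remainder 48 frames.
175 s = 0 h 2 min 55 s.
Timecode: 00:02:55:48.

00:02:55:48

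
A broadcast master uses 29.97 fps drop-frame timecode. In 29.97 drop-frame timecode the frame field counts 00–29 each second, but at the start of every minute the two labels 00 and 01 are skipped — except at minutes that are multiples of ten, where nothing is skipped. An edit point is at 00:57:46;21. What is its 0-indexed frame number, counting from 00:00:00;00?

Complete 10-minute blocks: 5, each 17982 frames → 89910.
Remaining 7 whole minutes in the current block: 1800 + 6 × 1798 = 12588 frames.
Within the current minute: 46 × 30 + 21 − 2 = 1399 (labels ;00/;01 skipped at this minute). Total = 89910 + 12588 + 1399 = 103897.

103897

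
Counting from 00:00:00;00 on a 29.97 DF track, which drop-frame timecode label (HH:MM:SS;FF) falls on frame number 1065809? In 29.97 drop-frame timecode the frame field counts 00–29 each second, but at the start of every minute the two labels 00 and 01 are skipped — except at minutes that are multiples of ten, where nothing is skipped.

09:52:42;15

Ten DF minutes hold 17982 frames, so frame 1065809 lies in block 59 (frames 1060938–1078919) with 4871 frames into that block.
The block's first minute is 1800 frames and the rest 1798 each; 4871 frames reaches minute 2, so 59 × 18 + 2 × 2 = 1066 labels have been skipped so far.
Adding those back, label number 1065809 + 1066 = 1066875 at 30 labels/s is 35562 s + 15 f = 9 h 52 min 42 s frame 15, i.e. 09:52:42;15.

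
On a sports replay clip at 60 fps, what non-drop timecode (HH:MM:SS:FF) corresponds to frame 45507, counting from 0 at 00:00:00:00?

00:12:38:27

45507 ÷ 60 = 758 full seconds, remainder 27 frames.
758 s = 0 h 12 min 38 s.
Timecode: 00:12:38:27.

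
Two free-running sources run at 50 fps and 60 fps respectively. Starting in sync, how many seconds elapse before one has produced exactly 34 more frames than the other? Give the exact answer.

3.4 seconds

The gap grows by |60 − 50| = 10 frames per second.
Time for a 34-frame gap: 34 ÷ (10) = 3.4 s.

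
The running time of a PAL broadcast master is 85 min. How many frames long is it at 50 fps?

255000 frames

85 min = 5100 s.
Frames = 5100 × 50 = 255000.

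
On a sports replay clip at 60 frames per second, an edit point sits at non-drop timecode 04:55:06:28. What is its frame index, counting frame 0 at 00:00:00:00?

Total seconds to the label: (4 × 3600 + 55 × 60 + 6) = 17706.
Frame index = 17706 × 60 + 28 = 1062388.

1062388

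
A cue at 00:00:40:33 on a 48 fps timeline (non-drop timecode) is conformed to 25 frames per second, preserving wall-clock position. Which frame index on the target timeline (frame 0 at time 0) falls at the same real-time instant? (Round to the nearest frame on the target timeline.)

Source frame index: (0×3600 + 0×60 + 40) × 48 + 33 = 1953.
Real time: 1953 / (48) = 651/16 s.
Target frame: (651/16) × (25) = 16275/16 ≈ 1017.188 → 1017.

frame 1017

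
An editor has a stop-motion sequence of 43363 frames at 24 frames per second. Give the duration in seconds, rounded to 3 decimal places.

1806.792 seconds

Running time = 43363 × 1/24 = 43363/24 s ≈ 1806.792 s.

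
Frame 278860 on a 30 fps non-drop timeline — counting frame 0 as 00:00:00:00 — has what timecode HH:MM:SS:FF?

278860 ÷ 30 = 9295 full seconds, remainder 10 frames.
9295 s = 2 h 34 min 55 s.
Timecode: 02:34:55:10.

02:34:55:10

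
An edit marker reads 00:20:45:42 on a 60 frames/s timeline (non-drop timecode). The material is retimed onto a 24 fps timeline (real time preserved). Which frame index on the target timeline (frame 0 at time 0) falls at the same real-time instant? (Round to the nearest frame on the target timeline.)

Source frame index: (0×3600 + 20×60 + 45) × 60 + 42 = 74742.
Real time: 74742 / (60) = 12457/10 s.
Target frame: (12457/10) × (24) = 149484/5 ≈ 29896.800 → 29897.

frame 29897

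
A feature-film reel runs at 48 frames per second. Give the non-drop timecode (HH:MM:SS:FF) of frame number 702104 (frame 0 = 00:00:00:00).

702104 ÷ 48 = 14627 full seconds, remainder 8 frames.
14627 s = 4 h 3 min 47 s.
Timecode: 04:03:47:08.

04:03:47:08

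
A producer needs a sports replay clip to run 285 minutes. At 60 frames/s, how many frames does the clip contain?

285 min = 17100 s.
Frames = 17100 × 60 = 1026000.

1026000 frames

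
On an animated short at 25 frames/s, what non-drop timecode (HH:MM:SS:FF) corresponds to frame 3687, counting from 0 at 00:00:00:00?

00:02:27:12

3687 ÷ 25 = 147 full seconds, remainder 12 frames.
147 s = 0 h 2 min 27 s.
Timecode: 00:02:27:12.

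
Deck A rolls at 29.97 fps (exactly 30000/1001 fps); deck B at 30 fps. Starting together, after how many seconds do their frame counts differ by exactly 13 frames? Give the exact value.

13013/30 seconds

The gap grows by |30 − 30000/1001| = 30/1001 frames per second.
Time for a 13-frame gap: 13 ÷ (30/1001) = 13013/30 s.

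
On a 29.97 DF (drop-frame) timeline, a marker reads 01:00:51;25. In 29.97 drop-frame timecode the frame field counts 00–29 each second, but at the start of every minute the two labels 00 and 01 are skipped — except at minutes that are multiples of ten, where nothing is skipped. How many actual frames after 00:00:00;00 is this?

As if non-drop at 30 labels/s: (1 × 3600 + 0 × 60 + 51) × 30 + 25 = 109555.
Minute boundaries passed: 60; those not divisible by 10: 60 − 6 = 54; dropped labels = 2 × 54 = 108.
Actual frame index = 109555 − 108 = 109447.

109447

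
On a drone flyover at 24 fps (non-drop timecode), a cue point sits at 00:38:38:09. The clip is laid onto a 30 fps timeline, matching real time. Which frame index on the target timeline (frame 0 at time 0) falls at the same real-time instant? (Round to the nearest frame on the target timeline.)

frame 69551

Source frame index: (0×3600 + 38×60 + 38) × 24 + 9 = 55641.
Real time: 55641 / (24) = 18547/8 s.
Target frame: (18547/8) × (30) = 278205/4 ≈ 69551.250 → 69551.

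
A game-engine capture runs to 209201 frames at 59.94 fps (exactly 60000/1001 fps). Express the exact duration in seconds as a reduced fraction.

Running time = 209201 ÷ (60000/1001) = 209201 × 1001/60000 = 209410201/60000 s.

209410201/60000 seconds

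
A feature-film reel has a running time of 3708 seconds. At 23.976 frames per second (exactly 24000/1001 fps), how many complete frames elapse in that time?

88903 frames

Frames = 3708 × 24000/1001 = 88992000/1001 ≈ 88903.0969.
Complete frames: 88903.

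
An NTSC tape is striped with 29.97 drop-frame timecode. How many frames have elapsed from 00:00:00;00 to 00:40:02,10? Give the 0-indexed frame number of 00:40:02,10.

Complete 10-minute blocks: 4, each 17982 frames → 71928.
Remaining 0 whole minutes in the current block: 0 frames.
Within the current minute: 2 × 30 + 10 = 70. Total = 71928 + 0 + 70 = 71998.

71998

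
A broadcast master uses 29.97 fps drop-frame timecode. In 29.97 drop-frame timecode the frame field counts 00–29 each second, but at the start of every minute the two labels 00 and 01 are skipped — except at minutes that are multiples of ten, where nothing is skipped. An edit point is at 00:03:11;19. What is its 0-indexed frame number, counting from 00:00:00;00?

Complete 10-minute blocks: 0, each 17982 frames → 0.
Remaining 3 whole minutes in the current block: 1800 + 2 × 1798 = 5396 frames.
Within the current minute: 11 × 30 + 19 − 2 = 347 (labels ;00/;01 skipped at this minute). Total = 0 + 5396 + 347 = 5743.

5743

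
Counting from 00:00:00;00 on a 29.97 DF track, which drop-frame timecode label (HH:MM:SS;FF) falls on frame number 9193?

Ten DF minutes hold 17982 frames, so frame 9193 lies in block 0 (frames 0–17981) with 9193 frames into that block.
The block's first minute is 1800 frames and the rest 1798 each; 9193 frames reaches minute 5, so 0 × 18 + 5 × 2 = 10 labels have been skipped so far.
Adding those back, label number 9193 + 10 = 9203 at 30 labels/s is 306 s + 23 f = 0 h 5 min 6 s frame 23, i.e. 00:05:06;23.

00:05:06;23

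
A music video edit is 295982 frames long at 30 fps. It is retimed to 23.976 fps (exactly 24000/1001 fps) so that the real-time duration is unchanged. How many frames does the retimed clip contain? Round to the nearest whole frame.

236549 frames

Frames at target rate = 295982 × (24000/1001) / (30) = 236785600/1001 ≈ 236549.051.
Nearest whole frame: 236549.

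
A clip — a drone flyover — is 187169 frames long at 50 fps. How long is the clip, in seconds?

3743.38 seconds

Running time = 187169 / (50) = 3743.38 s.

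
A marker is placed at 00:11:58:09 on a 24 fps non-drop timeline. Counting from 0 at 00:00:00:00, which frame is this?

frame 17241

Total seconds to the label: (0 × 3600 + 11 × 60 + 58) = 718.
Frame index = 718 × 24 + 9 = 17241.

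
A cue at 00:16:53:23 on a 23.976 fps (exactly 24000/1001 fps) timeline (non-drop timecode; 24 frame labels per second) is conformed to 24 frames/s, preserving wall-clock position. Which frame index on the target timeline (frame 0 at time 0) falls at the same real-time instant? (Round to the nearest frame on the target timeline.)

frame 24359

Source frame index: (0×3600 + 16×60 + 53) × 24 + 23 = 24335.
Real time: 24335 / (24000/1001) = 4871867/4800 s.
Target frame: (4871867/4800) × (24) = 4871867/200 ≈ 24359.335 → 24359.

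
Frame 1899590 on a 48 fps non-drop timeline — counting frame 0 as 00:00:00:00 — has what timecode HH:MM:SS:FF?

10:59:34:38

1899590 ÷ 48 = 39574 full seconds, remainder 38 frames.
39574 s = 10 h 59 min 34 s.
Timecode: 10:59:34:38.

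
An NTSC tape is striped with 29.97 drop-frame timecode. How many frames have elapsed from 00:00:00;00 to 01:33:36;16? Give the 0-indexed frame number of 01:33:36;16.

168328

As if non-drop at 30 labels/s: (1 × 3600 + 33 × 60 + 36) × 30 + 16 = 168496.
Minute boundaries passed: 93; those not divisible by 10: 93 − 9 = 84; dropped labels = 2 × 84 = 168.
Actual frame index = 168496 − 168 = 168328.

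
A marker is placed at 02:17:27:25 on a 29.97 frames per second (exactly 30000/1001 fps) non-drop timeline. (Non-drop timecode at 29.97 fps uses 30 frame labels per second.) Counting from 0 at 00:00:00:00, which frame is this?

Total seconds to the label: (2 × 3600 + 17 × 60 + 27) = 8247.
Frame index = 8247 × 30 + 25 = 247435.

frame 247435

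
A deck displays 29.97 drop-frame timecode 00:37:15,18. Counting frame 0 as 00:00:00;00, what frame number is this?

67000

Complete 10-minute blocks: 3, each 17982 frames → 53946.
Remaining 7 whole minutes in the current block: 1800 + 6 × 1798 = 12588 frames.
Within the current minute: 15 × 30 + 18 − 2 = 466 (labels ;00/;01 skipped at this minute). Total = 53946 + 12588 + 466 = 67000.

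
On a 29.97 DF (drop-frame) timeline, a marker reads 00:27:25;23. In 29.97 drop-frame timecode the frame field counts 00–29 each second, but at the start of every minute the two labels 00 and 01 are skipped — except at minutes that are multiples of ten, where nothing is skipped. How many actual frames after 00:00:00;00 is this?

49323

As if non-drop at 30 labels/s: (0 × 3600 + 27 × 60 + 25) × 30 + 23 = 49373.
Minute boundaries passed: 27; those not divisible by 10: 27 − 2 = 25; dropped labels = 2 × 25 = 50.
Actual frame index = 49373 − 50 = 49323.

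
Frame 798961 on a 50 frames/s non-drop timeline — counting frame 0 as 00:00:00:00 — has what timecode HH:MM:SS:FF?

798961 ÷ 50 = 15979 full seconds, remainder 11 frames.
15979 s = 4 h 26 min 19 s.
Timecode: 04:26:19:11.

04:26:19:11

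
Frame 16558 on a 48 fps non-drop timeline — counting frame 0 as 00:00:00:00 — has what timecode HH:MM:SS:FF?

16558 ÷ 48 = 344 full seconds, remainder 46 frames.
344 s = 0 h 5 min 44 s.
Timecode: 00:05:44:46.

00:05:44:46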